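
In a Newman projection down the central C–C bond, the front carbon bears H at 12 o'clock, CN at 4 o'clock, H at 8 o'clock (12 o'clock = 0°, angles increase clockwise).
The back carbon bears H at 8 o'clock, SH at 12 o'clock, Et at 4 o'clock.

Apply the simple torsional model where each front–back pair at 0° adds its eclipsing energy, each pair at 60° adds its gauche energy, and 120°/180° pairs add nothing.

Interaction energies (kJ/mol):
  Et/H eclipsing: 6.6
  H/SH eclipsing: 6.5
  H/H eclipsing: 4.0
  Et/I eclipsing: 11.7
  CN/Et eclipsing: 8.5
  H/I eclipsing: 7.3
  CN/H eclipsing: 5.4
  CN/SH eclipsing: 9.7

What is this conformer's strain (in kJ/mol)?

This conformer (eclipsed): H–SH eclipsed, CN–Et eclipsed, H–H eclipsed; 6.5 + 8.5 + 4.0 = 19.0 kJ/mol.

19.0 kJ/mol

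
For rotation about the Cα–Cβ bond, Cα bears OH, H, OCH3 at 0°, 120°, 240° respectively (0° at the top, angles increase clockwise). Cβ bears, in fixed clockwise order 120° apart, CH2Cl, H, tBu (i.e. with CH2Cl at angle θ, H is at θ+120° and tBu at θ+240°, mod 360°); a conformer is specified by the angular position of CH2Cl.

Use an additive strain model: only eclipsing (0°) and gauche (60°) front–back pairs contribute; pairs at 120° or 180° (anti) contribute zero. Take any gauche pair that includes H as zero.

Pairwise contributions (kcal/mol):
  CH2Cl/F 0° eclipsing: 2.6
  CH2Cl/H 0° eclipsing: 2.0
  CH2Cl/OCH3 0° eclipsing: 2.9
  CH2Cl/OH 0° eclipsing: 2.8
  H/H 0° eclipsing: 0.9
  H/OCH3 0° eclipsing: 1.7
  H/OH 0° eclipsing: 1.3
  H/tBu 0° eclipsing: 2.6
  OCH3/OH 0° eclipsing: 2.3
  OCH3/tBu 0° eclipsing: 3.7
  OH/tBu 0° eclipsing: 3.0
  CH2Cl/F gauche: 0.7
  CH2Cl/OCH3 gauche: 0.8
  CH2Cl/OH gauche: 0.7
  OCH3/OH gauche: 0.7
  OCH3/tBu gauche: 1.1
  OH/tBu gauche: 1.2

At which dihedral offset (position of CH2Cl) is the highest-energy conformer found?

0°

CH2Cl at 0° is eclipsed. OH at 0° is eclipsed with CH2Cl at 0° (2.8); H at 120° is eclipsed with H at 120° (0.9); OCH3 at 240° is eclipsed with tBu at 240° (3.7). Total 7.4 kcal/mol.
CH2Cl at 60° is staggered. OH at 0° is gauche with CH2Cl at 60° (0.7); OH at 0° is gauche with tBu at 300° (1.2); OCH3 at 240° is gauche with tBu at 300° (1.1). Total 3.0 kcal/mol.
CH2Cl at 120° is eclipsed. OH at 0° is eclipsed with tBu at 0° (3.0); H at 120° is eclipsed with CH2Cl at 120° (2.0); OCH3 at 240° is eclipsed with H at 240° (1.7). Total 6.7 kcal/mol.
CH2Cl at 180° is staggered. OH at 0° is gauche with tBu at 60° (1.2); OCH3 at 240° is gauche with CH2Cl at 180° (0.8). Total 2.0 kcal/mol.
CH2Cl at 240° is eclipsed. OH at 0° is eclipsed with H at 0° (1.3); H at 120° is eclipsed with tBu at 120° (2.6); OCH3 at 240° is eclipsed with CH2Cl at 240° (2.9). Total 6.8 kcal/mol.
CH2Cl at 300° is staggered. OH at 0° is gauche with CH2Cl at 300° (0.7); OCH3 at 240° is gauche with CH2Cl at 300° (0.8); OCH3 at 240° is gauche with tBu at 180° (1.1). Total 2.6 kcal/mol.
The maximum (7.4 kcal/mol) occurs with CH2Cl at 0°.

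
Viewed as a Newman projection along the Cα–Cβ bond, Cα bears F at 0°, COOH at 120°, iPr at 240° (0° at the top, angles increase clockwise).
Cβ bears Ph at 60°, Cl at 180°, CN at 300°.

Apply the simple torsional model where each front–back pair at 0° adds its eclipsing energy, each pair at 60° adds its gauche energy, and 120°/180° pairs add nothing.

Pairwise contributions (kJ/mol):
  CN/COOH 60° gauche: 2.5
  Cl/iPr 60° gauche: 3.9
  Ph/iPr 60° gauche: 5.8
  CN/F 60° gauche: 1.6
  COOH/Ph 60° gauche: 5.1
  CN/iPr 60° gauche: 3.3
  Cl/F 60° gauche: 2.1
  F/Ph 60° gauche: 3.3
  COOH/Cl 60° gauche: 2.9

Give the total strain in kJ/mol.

This conformer (staggered): F–Ph gauche, F–CN gauche, COOH–Ph gauche, COOH–Cl gauche, iPr–Cl gauche, iPr–CN gauche; 3.3 + 1.6 + 5.1 + 2.9 + 3.9 + 3.3 = 20.1 kJ/mol.

20.1 kJ/mol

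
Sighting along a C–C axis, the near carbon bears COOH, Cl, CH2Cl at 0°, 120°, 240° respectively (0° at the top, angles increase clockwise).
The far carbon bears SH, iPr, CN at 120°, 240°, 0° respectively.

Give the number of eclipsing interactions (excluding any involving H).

3

Non-H eclipsing pairs: COOH(0°)/CN(0°); Cl(120°)/SH(120°); CH2Cl(240°)/iPr(240°) — 3 interactions.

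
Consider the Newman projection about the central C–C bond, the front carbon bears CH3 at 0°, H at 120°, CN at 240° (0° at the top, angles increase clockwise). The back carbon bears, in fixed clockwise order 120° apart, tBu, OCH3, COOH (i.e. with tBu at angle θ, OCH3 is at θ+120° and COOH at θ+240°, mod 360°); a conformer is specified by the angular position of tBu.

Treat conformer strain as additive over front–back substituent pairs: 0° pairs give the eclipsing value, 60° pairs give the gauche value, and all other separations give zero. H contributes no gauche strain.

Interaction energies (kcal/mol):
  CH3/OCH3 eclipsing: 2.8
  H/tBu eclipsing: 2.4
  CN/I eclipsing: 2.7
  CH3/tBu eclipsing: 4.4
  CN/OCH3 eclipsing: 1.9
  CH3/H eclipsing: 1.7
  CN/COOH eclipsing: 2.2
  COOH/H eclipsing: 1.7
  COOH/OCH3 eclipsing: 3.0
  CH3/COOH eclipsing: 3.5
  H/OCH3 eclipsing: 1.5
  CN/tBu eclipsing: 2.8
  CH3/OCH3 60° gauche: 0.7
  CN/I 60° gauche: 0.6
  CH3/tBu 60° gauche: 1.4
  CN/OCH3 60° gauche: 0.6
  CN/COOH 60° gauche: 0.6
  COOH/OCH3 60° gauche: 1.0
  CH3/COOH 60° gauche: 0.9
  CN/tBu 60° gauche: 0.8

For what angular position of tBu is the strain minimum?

tBu at 0° (eclipsed): CH3–tBu eclipsed, H–OCH3 eclipsed, CN–COOH eclipsed; 4.4 + 1.5 + 2.2 = 8.1 kcal/mol.
tBu at 60° (staggered): CH3–tBu gauche, CH3–COOH gauche, CN–OCH3 gauche, CN–COOH gauche; 1.4 + 0.9 + 0.6 + 0.6 = 3.5 kcal/mol.
tBu at 120° (eclipsed): CH3–COOH eclipsed, H–tBu eclipsed, CN–OCH3 eclipsed; 3.5 + 2.4 + 1.9 = 7.8 kcal/mol.
tBu at 180° (staggered): CH3–OCH3 gauche, CH3–COOH gauche, CN–tBu gauche, CN–OCH3 gauche; 0.7 + 0.9 + 0.8 + 0.6 = 3.0 kcal/mol.
tBu at 240° (eclipsed): CH3–OCH3 eclipsed, H–COOH eclipsed, CN–tBu eclipsed; 2.8 + 1.7 + 2.8 = 7.3 kcal/mol.
tBu at 300° (staggered): CH3–tBu gauche, CH3–OCH3 gauche, CN–tBu gauche, CN–COOH gauche; 1.4 + 0.7 + 0.8 + 0.6 = 3.5 kcal/mol.
The minimum (3.0 kcal/mol) occurs with tBu at 180°.

180°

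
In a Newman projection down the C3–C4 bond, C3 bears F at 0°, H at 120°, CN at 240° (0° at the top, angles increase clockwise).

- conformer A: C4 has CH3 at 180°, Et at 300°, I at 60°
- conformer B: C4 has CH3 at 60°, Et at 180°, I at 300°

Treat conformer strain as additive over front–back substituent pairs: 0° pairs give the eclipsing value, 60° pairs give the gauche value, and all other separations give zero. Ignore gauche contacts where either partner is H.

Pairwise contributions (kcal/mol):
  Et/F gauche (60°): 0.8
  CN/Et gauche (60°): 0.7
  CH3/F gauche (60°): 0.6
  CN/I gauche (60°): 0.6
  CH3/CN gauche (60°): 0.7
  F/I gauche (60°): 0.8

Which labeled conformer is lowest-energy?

A is staggered. F at 0° is gauche with Et at 300° (0.8); F at 0° is gauche with I at 60° (0.8); CN at 240° is gauche with CH3 at 180° (0.7); CN at 240° is gauche with Et at 300° (0.7). Total 3.0 kcal/mol.
B is staggered. F at 0° is gauche with CH3 at 60° (0.6); F at 0° is gauche with I at 300° (0.8); CN at 240° is gauche with Et at 180° (0.7); CN at 240° is gauche with I at 300° (0.6). Total 2.7 kcal/mol.
B has the lowest total (2.7 kcal/mol).

B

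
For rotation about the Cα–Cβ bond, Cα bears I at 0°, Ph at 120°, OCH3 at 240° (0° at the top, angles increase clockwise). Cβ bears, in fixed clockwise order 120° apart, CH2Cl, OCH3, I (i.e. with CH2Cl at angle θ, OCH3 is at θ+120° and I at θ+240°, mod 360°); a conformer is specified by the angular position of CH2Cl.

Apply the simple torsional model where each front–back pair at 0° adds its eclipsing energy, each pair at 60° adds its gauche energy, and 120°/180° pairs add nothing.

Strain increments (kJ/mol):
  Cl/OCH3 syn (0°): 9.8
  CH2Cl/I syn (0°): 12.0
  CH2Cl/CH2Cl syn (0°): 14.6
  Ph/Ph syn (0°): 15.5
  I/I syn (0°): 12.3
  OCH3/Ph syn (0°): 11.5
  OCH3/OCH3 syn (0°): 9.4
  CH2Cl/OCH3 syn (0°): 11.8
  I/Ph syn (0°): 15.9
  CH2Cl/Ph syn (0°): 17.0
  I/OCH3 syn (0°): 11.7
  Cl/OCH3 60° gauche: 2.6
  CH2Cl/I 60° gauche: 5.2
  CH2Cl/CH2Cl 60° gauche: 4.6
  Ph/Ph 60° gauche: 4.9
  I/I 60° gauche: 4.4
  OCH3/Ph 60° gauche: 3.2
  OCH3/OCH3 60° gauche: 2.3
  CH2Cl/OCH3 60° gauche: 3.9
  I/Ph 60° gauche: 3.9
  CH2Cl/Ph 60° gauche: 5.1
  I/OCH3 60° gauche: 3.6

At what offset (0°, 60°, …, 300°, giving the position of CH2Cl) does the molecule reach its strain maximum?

CH2Cl at 0° (eclipsed): I–CH2Cl eclipsed, Ph–OCH3 eclipsed, OCH3–I eclipsed; 12.0 + 11.5 + 11.7 = 35.2 kJ/mol.
CH2Cl at 60° (staggered): I–CH2Cl gauche, I–I gauche, Ph–CH2Cl gauche, Ph–OCH3 gauche, OCH3–OCH3 gauche, OCH3–I gauche; 5.2 + 4.4 + 5.1 + 3.2 + 2.3 + 3.6 = 23.8 kJ/mol.
CH2Cl at 120° (eclipsed): I–I eclipsed, Ph–CH2Cl eclipsed, OCH3–OCH3 eclipsed; 12.3 + 17.0 + 9.4 = 38.7 kJ/mol.
CH2Cl at 180° (staggered): I–OCH3 gauche, I–I gauche, Ph–CH2Cl gauche, Ph–I gauche, OCH3–CH2Cl gauche, OCH3–OCH3 gauche; 3.6 + 4.4 + 5.1 + 3.9 + 3.9 + 2.3 = 23.2 kJ/mol.
CH2Cl at 240° (eclipsed): I–OCH3 eclipsed, Ph–I eclipsed, OCH3–CH2Cl eclipsed; 11.7 + 15.9 + 11.8 = 39.4 kJ/mol.
CH2Cl at 300° (staggered): I–CH2Cl gauche, I–OCH3 gauche, Ph–OCH3 gauche, Ph–I gauche, OCH3–CH2Cl gauche, OCH3–I gauche; 5.2 + 3.6 + 3.2 + 3.9 + 3.9 + 3.6 = 23.4 kJ/mol.
The maximum (39.4 kJ/mol) occurs with CH2Cl at 240°.

240°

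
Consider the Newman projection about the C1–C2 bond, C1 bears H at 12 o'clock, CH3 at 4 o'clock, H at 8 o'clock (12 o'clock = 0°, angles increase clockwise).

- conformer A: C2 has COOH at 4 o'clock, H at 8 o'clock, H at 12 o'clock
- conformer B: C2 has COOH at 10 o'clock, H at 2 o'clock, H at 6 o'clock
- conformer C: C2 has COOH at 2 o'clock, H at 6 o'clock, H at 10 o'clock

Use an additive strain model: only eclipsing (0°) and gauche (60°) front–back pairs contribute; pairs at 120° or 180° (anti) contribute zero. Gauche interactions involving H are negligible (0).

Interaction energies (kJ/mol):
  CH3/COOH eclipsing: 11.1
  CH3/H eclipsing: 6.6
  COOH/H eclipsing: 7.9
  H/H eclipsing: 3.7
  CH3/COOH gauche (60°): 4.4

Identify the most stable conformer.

B

A is eclipsed. H at 0° is eclipsed with H at 0° (3.7); CH3 at 120° is eclipsed with COOH at 120° (11.1); H at 240° is eclipsed with H at 240° (3.7). Total 18.5 kJ/mol.
B (staggered): no non-H gauche contacts → 0.0 kJ/mol.
C is staggered. CH3 at 120° is gauche with COOH at 60° (4.4). Total 4.4 kJ/mol.
B has the lowest total (0.0 kJ/mol).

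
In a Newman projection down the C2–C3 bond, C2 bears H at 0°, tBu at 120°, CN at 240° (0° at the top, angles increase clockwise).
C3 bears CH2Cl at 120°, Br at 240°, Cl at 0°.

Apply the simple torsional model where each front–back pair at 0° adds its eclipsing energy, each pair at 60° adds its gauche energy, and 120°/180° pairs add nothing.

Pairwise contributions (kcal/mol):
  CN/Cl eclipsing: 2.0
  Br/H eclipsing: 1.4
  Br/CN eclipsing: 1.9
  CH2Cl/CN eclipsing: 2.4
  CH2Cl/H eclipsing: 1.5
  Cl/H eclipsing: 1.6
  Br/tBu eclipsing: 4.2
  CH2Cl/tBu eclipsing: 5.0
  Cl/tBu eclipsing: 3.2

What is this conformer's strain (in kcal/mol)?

This conformer is eclipsed. H at 0° is eclipsed with Cl at 0° (1.6); tBu at 120° is eclipsed with CH2Cl at 120° (5.0); CN at 240° is eclipsed with Br at 240° (1.9). Total 8.5 kcal/mol.

8.5 kcal/mol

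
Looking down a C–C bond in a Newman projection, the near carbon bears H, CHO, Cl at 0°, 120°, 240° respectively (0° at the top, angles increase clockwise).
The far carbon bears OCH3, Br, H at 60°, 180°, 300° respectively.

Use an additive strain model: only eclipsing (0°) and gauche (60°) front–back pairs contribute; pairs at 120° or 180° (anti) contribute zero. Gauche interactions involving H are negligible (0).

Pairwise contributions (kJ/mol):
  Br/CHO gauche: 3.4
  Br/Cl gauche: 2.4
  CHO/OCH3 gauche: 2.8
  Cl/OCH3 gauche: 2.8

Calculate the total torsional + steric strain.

8.6 kJ/mol

This conformer (staggered): CHO–OCH3 gauche, CHO–Br gauche, Cl–Br gauche; 2.8 + 3.4 + 2.4 = 8.6 kJ/mol.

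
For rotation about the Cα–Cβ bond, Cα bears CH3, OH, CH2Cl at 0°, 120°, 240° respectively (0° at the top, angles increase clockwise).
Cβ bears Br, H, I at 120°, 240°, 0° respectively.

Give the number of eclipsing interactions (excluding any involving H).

Non-H eclipsing pairs: CH3(0°)/I(0°); OH(120°)/Br(120°) — 2 interactions.

2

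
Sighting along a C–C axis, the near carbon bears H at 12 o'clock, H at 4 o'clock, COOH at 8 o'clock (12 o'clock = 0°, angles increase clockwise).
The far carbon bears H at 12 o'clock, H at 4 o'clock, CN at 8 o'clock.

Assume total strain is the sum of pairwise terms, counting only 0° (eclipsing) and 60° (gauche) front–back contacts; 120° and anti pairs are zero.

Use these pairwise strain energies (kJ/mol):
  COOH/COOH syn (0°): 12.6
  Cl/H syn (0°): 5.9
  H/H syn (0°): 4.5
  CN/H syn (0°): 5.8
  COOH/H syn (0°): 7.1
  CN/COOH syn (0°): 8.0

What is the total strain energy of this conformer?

This conformer (eclipsed): H(0°)/H(0°) eclipsed 4.5; H(120°)/H(120°) eclipsed 4.5; COOH(240°)/CN(240°) eclipsed 8.0 → 17.0 kJ/mol.

17.0 kJ/mol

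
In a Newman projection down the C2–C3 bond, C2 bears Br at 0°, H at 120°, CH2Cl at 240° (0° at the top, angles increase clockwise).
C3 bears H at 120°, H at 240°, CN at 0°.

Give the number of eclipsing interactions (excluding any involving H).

1

Non-H eclipsing pairs: Br(0°)/CN(0°) — 1 interaction.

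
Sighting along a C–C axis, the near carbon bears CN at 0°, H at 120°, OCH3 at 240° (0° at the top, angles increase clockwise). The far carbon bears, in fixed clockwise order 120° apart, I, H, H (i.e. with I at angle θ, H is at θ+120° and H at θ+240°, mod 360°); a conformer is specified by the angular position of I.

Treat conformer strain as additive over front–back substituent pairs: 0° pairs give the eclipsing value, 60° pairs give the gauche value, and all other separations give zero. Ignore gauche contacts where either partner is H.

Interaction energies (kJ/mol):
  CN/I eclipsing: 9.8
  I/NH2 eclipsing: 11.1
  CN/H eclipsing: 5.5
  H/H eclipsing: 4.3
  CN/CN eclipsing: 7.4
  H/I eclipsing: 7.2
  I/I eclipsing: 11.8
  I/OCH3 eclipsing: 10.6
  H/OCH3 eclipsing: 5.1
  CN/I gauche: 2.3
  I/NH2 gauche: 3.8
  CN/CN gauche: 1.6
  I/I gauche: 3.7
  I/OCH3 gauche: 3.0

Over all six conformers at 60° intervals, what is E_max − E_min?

18.1 kJ/mol

I at 0° (eclipsed): CN(0°)/I(0°) eclipsed 9.8; H(120°)/H(120°) eclipsed 4.3; OCH3(240°)/H(240°) eclipsed 5.1 → 19.2 kJ/mol.
I at 60° (staggered): CN(0°)/I(60°) gauche 2.3 → 2.3 kJ/mol.
I at 120° (eclipsed): CN(0°)/H(0°) eclipsed 5.5; H(120°)/I(120°) eclipsed 7.2; OCH3(240°)/H(240°) eclipsed 5.1 → 17.8 kJ/mol.
I at 180° (staggered): OCH3(240°)/I(180°) gauche 3.0 → 3.0 kJ/mol.
I at 240° (eclipsed): CN(0°)/H(0°) eclipsed 5.5; H(120°)/H(120°) eclipsed 4.3; OCH3(240°)/I(240°) eclipsed 10.6 → 20.4 kJ/mol.
I at 300° (staggered): CN(0°)/I(300°) gauche 2.3; OCH3(240°)/I(300°) gauche 3.0 → 5.3 kJ/mol.
Max at 240° (20.4 kJ/mol), min at 60° (2.3 kJ/mol); barrier = 18.1 kJ/mol.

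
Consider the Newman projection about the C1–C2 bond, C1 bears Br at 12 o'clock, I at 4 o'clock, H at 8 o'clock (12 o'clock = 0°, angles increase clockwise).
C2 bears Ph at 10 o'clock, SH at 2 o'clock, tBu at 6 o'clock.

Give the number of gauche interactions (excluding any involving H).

4

Non-H gauche pairs: Br(0°)/Ph(300°); Br(0°)/SH(60°); I(120°)/SH(60°); I(120°)/tBu(180°) — 4 interactions.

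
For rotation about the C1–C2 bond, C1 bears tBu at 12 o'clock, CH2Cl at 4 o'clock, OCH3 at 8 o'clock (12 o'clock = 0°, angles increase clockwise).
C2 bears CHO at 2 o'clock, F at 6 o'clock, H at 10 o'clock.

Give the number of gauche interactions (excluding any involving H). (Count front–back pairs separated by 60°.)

4

Non-H gauche pairs: tBu(0°)/CHO(60°); CH2Cl(120°)/CHO(60°); CH2Cl(120°)/F(180°); OCH3(240°)/F(180°) — 4 interactions.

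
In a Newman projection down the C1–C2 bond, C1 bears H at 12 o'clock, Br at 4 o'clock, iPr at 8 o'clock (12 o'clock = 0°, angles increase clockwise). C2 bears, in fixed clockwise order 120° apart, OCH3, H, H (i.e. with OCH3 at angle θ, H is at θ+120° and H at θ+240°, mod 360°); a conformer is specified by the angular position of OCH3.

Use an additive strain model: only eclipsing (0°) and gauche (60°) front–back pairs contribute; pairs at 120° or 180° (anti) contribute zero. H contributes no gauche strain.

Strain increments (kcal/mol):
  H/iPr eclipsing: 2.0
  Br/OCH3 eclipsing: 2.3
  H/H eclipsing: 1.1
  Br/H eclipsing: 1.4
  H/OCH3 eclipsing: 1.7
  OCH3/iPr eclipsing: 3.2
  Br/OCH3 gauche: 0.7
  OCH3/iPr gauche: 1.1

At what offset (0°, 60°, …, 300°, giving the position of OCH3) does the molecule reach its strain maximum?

OCH3 at 0° (eclipsed): H(0°)/OCH3(0°) eclipsed 1.7; Br(120°)/H(120°) eclipsed 1.4; iPr(240°)/H(240°) eclipsed 2.0 → 5.1 kcal/mol.
OCH3 at 60° (staggered): Br(120°)/OCH3(60°) gauche 0.7 → 0.7 kcal/mol.
OCH3 at 120° (eclipsed): H(0°)/H(0°) eclipsed 1.1; Br(120°)/OCH3(120°) eclipsed 2.3; iPr(240°)/H(240°) eclipsed 2.0 → 5.4 kcal/mol.
OCH3 at 180° (staggered): Br(120°)/OCH3(180°) gauche 0.7; iPr(240°)/OCH3(180°) gauche 1.1 → 1.8 kcal/mol.
OCH3 at 240° (eclipsed): H(0°)/H(0°) eclipsed 1.1; Br(120°)/H(120°) eclipsed 1.4; iPr(240°)/OCH3(240°) eclipsed 3.2 → 5.7 kcal/mol.
OCH3 at 300° (staggered): iPr(240°)/OCH3(300°) gauche 1.1 → 1.1 kcal/mol.
The maximum (5.7 kcal/mol) occurs with OCH3 at 240°.

240°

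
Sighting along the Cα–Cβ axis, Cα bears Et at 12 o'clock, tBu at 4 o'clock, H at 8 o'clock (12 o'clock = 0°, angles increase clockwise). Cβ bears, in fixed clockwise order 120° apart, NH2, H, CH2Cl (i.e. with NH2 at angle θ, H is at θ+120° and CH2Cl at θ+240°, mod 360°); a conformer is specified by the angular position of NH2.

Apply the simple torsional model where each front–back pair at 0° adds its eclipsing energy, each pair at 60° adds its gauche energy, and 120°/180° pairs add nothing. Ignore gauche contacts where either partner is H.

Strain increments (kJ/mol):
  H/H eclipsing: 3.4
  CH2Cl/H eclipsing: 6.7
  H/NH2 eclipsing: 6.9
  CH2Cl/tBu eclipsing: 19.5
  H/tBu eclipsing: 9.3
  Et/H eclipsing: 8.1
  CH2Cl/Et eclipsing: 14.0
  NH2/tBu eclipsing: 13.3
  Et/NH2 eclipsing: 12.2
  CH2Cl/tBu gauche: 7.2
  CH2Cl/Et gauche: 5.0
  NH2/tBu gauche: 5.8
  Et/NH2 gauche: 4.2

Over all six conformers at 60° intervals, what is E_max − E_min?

NH2 at 0° (eclipsed): Et(0°)/NH2(0°) eclipsed 12.2; tBu(120°)/H(120°) eclipsed 9.3; H(240°)/CH2Cl(240°) eclipsed 6.7 → 28.2 kJ/mol.
NH2 at 60° (staggered): Et(0°)/NH2(60°) gauche 4.2; Et(0°)/CH2Cl(300°) gauche 5.0; tBu(120°)/NH2(60°) gauche 5.8 → 15.0 kJ/mol.
NH2 at 120° (eclipsed): Et(0°)/CH2Cl(0°) eclipsed 14.0; tBu(120°)/NH2(120°) eclipsed 13.3; H(240°)/H(240°) eclipsed 3.4 → 30.7 kJ/mol.
NH2 at 180° (staggered): Et(0°)/CH2Cl(60°) gauche 5.0; tBu(120°)/NH2(180°) gauche 5.8; tBu(120°)/CH2Cl(60°) gauche 7.2 → 18.0 kJ/mol.
NH2 at 240° (eclipsed): Et(0°)/H(0°) eclipsed 8.1; tBu(120°)/CH2Cl(120°) eclipsed 19.5; H(240°)/NH2(240°) eclipsed 6.9 → 34.5 kJ/mol.
NH2 at 300° (staggered): Et(0°)/NH2(300°) gauche 4.2; tBu(120°)/CH2Cl(180°) gauche 7.2 → 11.4 kJ/mol.
Max at 240° (34.5 kJ/mol), min at 300° (11.4 kJ/mol); barrier = 23.1 kJ/mol.

23.1 kJ/mol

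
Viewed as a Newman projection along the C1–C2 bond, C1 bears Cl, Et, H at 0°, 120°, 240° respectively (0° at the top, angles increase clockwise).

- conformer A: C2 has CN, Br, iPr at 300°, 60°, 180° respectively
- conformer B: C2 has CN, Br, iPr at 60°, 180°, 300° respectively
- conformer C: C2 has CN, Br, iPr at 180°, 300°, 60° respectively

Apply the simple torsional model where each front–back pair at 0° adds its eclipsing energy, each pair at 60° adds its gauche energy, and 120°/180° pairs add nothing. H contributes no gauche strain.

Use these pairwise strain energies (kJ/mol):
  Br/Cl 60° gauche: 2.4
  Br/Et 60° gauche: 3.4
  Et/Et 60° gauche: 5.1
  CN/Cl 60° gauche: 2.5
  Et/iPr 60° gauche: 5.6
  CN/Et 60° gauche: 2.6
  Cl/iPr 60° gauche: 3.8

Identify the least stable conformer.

A (staggered): Cl(0°)/CN(300°) gauche 2.5; Cl(0°)/Br(60°) gauche 2.4; Et(120°)/Br(60°) gauche 3.4; Et(120°)/iPr(180°) gauche 5.6 → 13.9 kJ/mol.
B (staggered): Cl(0°)/CN(60°) gauche 2.5; Cl(0°)/iPr(300°) gauche 3.8; Et(120°)/CN(60°) gauche 2.6; Et(120°)/Br(180°) gauche 3.4 → 12.3 kJ/mol.
C (staggered): Cl(0°)/Br(300°) gauche 2.4; Cl(0°)/iPr(60°) gauche 3.8; Et(120°)/CN(180°) gauche 2.6; Et(120°)/iPr(60°) gauche 5.6 → 14.4 kJ/mol.
C has the highest total (14.4 kJ/mol).

C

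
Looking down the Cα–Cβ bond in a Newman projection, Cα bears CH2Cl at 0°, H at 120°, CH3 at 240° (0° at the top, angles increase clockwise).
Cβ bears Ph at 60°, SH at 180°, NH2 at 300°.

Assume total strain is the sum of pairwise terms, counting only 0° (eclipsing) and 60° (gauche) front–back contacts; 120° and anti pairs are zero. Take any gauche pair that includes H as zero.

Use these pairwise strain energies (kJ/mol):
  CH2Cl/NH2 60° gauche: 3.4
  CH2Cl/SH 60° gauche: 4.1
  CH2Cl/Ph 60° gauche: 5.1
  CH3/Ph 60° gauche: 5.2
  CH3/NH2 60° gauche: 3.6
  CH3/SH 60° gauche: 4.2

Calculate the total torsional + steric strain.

This conformer (staggered): CH2Cl(0°)/Ph(60°) gauche 5.1; CH2Cl(0°)/NH2(300°) gauche 3.4; CH3(240°)/SH(180°) gauche 4.2; CH3(240°)/NH2(300°) gauche 3.6 → 16.3 kJ/mol.

16.3 kJ/mol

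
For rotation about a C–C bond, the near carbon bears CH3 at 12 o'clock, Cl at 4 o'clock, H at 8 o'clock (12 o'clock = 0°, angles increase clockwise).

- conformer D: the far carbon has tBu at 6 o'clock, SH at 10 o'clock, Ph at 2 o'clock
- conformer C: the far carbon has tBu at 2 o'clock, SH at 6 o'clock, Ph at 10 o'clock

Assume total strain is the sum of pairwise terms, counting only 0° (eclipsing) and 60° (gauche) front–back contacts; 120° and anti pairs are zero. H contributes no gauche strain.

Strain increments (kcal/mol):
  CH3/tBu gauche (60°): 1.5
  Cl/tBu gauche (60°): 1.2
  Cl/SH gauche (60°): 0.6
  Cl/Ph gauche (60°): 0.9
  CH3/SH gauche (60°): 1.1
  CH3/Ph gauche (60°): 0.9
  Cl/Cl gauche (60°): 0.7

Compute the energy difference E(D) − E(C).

-0.1 kcal/mol

D (staggered): CH3–SH gauche, CH3–Ph gauche, Cl–tBu gauche, Cl–Ph gauche; 1.1 + 0.9 + 1.2 + 0.9 = 4.1 kcal/mol.
C (staggered): CH3–tBu gauche, CH3–Ph gauche, Cl–tBu gauche, Cl–SH gauche; 1.5 + 0.9 + 1.2 + 0.6 = 4.2 kcal/mol.
E(D) − E(C) = 4.1 − 4.2 = -0.1 kcal/mol.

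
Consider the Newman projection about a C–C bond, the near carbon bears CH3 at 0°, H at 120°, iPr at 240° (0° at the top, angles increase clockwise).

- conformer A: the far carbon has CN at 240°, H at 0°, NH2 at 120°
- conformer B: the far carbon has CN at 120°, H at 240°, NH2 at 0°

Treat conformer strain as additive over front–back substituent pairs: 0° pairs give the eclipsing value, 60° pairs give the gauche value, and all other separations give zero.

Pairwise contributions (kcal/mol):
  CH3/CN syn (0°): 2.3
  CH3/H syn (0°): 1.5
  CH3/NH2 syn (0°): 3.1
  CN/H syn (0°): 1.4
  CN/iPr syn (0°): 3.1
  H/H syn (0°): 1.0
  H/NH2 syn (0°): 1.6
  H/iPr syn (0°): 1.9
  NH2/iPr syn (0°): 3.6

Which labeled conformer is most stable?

A (eclipsed): CH3(0°)/H(0°) eclipsed 1.5; H(120°)/NH2(120°) eclipsed 1.6; iPr(240°)/CN(240°) eclipsed 3.1 → 6.2 kcal/mol.
B (eclipsed): CH3(0°)/NH2(0°) eclipsed 3.1; H(120°)/CN(120°) eclipsed 1.4; iPr(240°)/H(240°) eclipsed 1.9 → 6.4 kcal/mol.
A has the lowest total (6.2 kcal/mol).

A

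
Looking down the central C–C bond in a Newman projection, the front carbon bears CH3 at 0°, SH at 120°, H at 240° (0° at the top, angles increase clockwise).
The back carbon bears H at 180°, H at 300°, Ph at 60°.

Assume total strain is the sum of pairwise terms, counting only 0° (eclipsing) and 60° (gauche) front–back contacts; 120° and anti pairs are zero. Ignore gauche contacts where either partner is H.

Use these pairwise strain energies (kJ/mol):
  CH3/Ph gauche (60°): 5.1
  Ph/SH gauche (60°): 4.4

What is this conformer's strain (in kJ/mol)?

This conformer is staggered. CH3 at 0° is gauche with Ph at 60° (5.1); SH at 120° is gauche with Ph at 60° (4.4). Total 9.5 kJ/mol.

9.5 kJ/mol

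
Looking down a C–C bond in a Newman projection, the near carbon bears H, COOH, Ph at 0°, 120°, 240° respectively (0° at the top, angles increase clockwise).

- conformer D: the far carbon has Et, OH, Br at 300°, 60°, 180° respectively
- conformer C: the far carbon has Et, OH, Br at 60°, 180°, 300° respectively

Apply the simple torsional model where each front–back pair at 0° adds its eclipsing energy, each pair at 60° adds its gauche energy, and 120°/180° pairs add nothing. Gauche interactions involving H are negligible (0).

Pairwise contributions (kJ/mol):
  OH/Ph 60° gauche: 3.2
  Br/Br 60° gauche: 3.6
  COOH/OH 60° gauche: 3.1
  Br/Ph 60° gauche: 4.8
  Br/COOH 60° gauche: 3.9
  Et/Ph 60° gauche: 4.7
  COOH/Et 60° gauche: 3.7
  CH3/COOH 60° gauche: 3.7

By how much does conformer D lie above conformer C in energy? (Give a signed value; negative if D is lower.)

D is staggered. COOH at 120° is gauche with OH at 60° (3.1); COOH at 120° is gauche with Br at 180° (3.9); Ph at 240° is gauche with Et at 300° (4.7); Ph at 240° is gauche with Br at 180° (4.8). Total 16.5 kJ/mol.
C is staggered. COOH at 120° is gauche with Et at 60° (3.7); COOH at 120° is gauche with OH at 180° (3.1); Ph at 240° is gauche with OH at 180° (3.2); Ph at 240° is gauche with Br at 300° (4.8). Total 14.8 kJ/mol.
E(D) − E(C) = 16.5 − 14.8 = +1.7 kJ/mol.

+1.7 kJ/mol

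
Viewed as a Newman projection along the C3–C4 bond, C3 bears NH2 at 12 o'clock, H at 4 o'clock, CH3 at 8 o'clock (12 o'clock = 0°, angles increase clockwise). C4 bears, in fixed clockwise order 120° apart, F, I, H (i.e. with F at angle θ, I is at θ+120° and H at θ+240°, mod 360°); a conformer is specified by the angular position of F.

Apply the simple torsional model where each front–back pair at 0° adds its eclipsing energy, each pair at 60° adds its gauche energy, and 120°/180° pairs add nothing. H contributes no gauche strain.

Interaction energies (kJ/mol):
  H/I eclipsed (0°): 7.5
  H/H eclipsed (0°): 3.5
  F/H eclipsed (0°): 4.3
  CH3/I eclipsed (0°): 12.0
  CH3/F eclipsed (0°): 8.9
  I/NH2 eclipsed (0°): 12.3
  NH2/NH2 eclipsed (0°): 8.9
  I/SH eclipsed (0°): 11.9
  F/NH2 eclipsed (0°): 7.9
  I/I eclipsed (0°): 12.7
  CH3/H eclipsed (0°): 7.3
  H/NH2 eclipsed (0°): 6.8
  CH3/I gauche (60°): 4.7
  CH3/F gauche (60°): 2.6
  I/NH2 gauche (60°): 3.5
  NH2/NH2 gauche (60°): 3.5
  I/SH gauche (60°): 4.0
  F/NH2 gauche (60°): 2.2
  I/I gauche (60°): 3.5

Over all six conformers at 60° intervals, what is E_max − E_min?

17.8 kJ/mol

F at 0° (eclipsed): NH2–F eclipsed, H–I eclipsed, CH3–H eclipsed; 7.9 + 7.5 + 7.3 = 22.7 kJ/mol.
F at 60° (staggered): NH2–F gauche, CH3–I gauche; 2.2 + 4.7 = 6.9 kJ/mol.
F at 120° (eclipsed): NH2–H eclipsed, H–F eclipsed, CH3–I eclipsed; 6.8 + 4.3 + 12.0 = 23.1 kJ/mol.
F at 180° (staggered): NH2–I gauche, CH3–F gauche, CH3–I gauche; 3.5 + 2.6 + 4.7 = 10.8 kJ/mol.
F at 240° (eclipsed): NH2–I eclipsed, H–H eclipsed, CH3–F eclipsed; 12.3 + 3.5 + 8.9 = 24.7 kJ/mol.
F at 300° (staggered): NH2–F gauche, NH2–I gauche, CH3–F gauche; 2.2 + 3.5 + 2.6 = 8.3 kJ/mol.
Max at 240° (24.7 kJ/mol), min at 60° (6.9 kJ/mol); barrier = 17.8 kJ/mol.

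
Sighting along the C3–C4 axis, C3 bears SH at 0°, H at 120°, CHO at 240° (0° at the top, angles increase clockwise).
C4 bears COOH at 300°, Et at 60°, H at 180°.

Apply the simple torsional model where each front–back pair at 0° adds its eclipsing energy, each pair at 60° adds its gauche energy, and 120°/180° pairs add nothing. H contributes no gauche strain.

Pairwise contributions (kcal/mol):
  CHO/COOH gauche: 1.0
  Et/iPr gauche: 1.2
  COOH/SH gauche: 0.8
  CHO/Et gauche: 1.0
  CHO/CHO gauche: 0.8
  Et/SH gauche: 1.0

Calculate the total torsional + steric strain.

This conformer (staggered): SH(0°)/COOH(300°) gauche 0.8; SH(0°)/Et(60°) gauche 1.0; CHO(240°)/COOH(300°) gauche 1.0 → 2.8 kcal/mol.

2.8 kcal/mol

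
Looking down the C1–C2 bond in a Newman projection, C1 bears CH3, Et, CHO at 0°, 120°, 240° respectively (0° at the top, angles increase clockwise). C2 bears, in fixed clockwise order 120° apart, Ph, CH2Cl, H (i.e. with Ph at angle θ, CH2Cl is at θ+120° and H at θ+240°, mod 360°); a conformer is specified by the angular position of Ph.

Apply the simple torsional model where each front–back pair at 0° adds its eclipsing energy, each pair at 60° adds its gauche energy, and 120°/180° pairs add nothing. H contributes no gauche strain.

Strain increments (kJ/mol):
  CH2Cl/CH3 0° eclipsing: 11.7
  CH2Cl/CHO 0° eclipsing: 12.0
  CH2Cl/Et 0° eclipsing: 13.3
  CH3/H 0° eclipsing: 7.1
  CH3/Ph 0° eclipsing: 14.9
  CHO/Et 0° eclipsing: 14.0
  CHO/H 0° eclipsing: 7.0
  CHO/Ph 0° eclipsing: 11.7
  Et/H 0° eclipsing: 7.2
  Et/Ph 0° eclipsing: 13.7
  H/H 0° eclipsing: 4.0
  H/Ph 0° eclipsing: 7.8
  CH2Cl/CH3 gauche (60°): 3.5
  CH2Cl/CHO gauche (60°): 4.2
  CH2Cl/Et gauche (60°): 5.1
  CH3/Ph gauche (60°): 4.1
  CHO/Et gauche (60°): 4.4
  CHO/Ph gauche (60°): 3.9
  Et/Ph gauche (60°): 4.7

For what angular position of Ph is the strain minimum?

Ph at 0° (eclipsed): CH3(0°)/Ph(0°) eclipsed 14.9; Et(120°)/CH2Cl(120°) eclipsed 13.3; CHO(240°)/H(240°) eclipsed 7.0 → 35.2 kJ/mol.
Ph at 60° (staggered): CH3(0°)/Ph(60°) gauche 4.1; Et(120°)/Ph(60°) gauche 4.7; Et(120°)/CH2Cl(180°) gauche 5.1; CHO(240°)/CH2Cl(180°) gauche 4.2 → 18.1 kJ/mol.
Ph at 120° (eclipsed): CH3(0°)/H(0°) eclipsed 7.1; Et(120°)/Ph(120°) eclipsed 13.7; CHO(240°)/CH2Cl(240°) eclipsed 12.0 → 32.8 kJ/mol.
Ph at 180° (staggered): CH3(0°)/CH2Cl(300°) gauche 3.5; Et(120°)/Ph(180°) gauche 4.7; CHO(240°)/Ph(180°) gauche 3.9; CHO(240°)/CH2Cl(300°) gauche 4.2 → 16.3 kJ/mol.
Ph at 240° (eclipsed): CH3(0°)/CH2Cl(0°) eclipsed 11.7; Et(120°)/H(120°) eclipsed 7.2; CHO(240°)/Ph(240°) eclipsed 11.7 → 30.6 kJ/mol.
Ph at 300° (staggered): CH3(0°)/Ph(300°) gauche 4.1; CH3(0°)/CH2Cl(60°) gauche 3.5; Et(120°)/CH2Cl(60°) gauche 5.1; CHO(240°)/Ph(300°) gauche 3.9 → 16.6 kJ/mol.
The minimum (16.3 kJ/mol) occurs with Ph at 180°.

180°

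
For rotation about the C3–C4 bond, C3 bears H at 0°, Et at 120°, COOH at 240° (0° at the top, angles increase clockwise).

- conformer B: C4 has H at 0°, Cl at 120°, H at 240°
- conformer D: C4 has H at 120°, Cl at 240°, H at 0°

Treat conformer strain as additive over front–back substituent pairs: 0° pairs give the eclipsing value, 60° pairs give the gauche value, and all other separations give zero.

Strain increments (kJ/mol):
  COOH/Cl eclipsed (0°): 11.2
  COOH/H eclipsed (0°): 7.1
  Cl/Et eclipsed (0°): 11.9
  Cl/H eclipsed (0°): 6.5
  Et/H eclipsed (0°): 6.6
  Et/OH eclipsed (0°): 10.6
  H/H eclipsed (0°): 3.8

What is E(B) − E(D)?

B (eclipsed): H–H eclipsed, Et–Cl eclipsed, COOH–H eclipsed; 3.8 + 11.9 + 7.1 = 22.8 kJ/mol.
D (eclipsed): H–H eclipsed, Et–H eclipsed, COOH–Cl eclipsed; 3.8 + 6.6 + 11.2 = 21.6 kJ/mol.
E(B) − E(D) = 22.8 − 21.6 = +1.2 kJ/mol.

+1.2 kJ/mol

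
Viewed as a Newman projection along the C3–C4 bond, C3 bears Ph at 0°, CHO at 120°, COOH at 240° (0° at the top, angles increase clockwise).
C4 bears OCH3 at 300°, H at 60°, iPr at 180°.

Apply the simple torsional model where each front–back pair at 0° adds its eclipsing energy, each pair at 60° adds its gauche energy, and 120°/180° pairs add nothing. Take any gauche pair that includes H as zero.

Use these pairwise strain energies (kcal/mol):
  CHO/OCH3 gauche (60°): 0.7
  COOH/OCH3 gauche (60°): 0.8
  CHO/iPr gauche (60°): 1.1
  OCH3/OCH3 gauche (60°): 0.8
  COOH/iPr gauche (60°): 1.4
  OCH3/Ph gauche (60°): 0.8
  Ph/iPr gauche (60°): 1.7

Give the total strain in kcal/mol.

4.1 kcal/mol

This conformer (staggered): Ph–OCH3 gauche, CHO–iPr gauche, COOH–OCH3 gauche, COOH–iPr gauche; 0.8 + 1.1 + 0.8 + 1.4 = 4.1 kcal/mol.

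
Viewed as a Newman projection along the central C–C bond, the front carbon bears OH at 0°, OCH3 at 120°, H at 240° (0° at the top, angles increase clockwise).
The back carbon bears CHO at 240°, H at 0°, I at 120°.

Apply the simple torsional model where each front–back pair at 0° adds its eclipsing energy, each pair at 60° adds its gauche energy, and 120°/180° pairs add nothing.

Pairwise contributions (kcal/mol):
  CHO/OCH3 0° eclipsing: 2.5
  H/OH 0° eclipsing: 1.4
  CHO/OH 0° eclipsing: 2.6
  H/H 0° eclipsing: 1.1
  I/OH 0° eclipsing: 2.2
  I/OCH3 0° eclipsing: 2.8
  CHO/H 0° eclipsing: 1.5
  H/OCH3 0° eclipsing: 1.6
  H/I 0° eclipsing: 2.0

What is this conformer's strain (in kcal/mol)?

This conformer (eclipsed): OH(0°)/H(0°) eclipsed 1.4; OCH3(120°)/I(120°) eclipsed 2.8; H(240°)/CHO(240°) eclipsed 1.5 → 5.7 kcal/mol.

5.7 kcal/mol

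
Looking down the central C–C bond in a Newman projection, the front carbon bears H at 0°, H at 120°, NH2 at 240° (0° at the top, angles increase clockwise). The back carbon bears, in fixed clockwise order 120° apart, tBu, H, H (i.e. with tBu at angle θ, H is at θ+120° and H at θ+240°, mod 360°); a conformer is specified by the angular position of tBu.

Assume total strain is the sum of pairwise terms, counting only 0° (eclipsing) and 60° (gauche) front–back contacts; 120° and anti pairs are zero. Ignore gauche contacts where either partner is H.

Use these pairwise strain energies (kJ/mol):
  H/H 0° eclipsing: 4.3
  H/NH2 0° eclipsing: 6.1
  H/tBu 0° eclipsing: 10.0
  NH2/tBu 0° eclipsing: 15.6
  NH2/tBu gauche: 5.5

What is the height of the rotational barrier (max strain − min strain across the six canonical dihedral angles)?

tBu at 0° (eclipsed): H(0°)/tBu(0°) eclipsed 10.0; H(120°)/H(120°) eclipsed 4.3; NH2(240°)/H(240°) eclipsed 6.1 → 20.4 kJ/mol.
tBu at 60° (staggered): no non-H gauche contacts → 0.0 kJ/mol.
tBu at 120° (eclipsed): H(0°)/H(0°) eclipsed 4.3; H(120°)/tBu(120°) eclipsed 10.0; NH2(240°)/H(240°) eclipsed 6.1 → 20.4 kJ/mol.
tBu at 180° (staggered): NH2(240°)/tBu(180°) gauche 5.5 → 5.5 kJ/mol.
tBu at 240° (eclipsed): H(0°)/H(0°) eclipsed 4.3; H(120°)/H(120°) eclipsed 4.3; NH2(240°)/tBu(240°) eclipsed 15.6 → 24.2 kJ/mol.
tBu at 300° (staggered): NH2(240°)/tBu(300°) gauche 5.5 → 5.5 kJ/mol.
Max at 240° (24.2 kJ/mol), min at 60° (0.0 kJ/mol); barrier = 24.2 kJ/mol.

24.2 kJ/mol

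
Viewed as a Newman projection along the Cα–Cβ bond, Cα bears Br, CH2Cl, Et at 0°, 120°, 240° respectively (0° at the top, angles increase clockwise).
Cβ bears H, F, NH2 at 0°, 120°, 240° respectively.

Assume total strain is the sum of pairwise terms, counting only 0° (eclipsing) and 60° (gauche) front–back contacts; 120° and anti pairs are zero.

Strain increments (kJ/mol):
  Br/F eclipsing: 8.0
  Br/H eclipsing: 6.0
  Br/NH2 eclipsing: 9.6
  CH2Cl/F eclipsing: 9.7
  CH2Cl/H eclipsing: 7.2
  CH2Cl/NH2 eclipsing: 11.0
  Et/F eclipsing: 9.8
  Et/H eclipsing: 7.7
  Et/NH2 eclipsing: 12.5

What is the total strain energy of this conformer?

28.2 kJ/mol

This conformer (eclipsed): Br(0°)/H(0°) eclipsed 6.0; CH2Cl(120°)/F(120°) eclipsed 9.7; Et(240°)/NH2(240°) eclipsed 12.5 → 28.2 kJ/mol.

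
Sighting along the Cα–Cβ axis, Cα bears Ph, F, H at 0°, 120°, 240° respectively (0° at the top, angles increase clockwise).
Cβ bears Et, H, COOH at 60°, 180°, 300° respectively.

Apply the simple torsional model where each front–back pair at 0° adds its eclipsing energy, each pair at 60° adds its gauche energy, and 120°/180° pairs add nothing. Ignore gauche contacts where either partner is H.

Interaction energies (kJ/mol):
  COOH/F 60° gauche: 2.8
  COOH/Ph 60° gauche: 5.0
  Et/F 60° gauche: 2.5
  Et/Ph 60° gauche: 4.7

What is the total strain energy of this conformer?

12.2 kJ/mol

This conformer (staggered): Ph(0°)/Et(60°) gauche 4.7; Ph(0°)/COOH(300°) gauche 5.0; F(120°)/Et(60°) gauche 2.5 → 12.2 kJ/mol.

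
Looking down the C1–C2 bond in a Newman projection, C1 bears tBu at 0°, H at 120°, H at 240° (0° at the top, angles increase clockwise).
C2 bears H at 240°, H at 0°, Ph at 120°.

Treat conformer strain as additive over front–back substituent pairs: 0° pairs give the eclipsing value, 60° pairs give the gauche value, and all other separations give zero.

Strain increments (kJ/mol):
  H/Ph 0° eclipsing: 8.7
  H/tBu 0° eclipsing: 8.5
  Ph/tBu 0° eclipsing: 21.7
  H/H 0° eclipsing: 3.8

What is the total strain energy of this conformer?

This conformer (eclipsed): tBu–H eclipsed, H–Ph eclipsed, H–H eclipsed; 8.5 + 8.7 + 3.8 = 21.0 kJ/mol.

21.0 kJ/mol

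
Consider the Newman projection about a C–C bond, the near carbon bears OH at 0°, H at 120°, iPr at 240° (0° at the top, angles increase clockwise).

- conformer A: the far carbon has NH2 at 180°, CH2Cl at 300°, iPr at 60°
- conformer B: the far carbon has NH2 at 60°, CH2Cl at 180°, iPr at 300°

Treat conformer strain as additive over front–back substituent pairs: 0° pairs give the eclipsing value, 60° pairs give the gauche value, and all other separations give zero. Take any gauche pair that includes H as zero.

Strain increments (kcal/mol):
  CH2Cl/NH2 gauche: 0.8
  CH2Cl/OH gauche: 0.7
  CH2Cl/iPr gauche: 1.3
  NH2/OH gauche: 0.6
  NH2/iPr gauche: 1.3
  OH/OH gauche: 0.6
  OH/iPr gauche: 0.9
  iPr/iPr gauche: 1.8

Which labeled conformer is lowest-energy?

A

A (staggered): OH–CH2Cl gauche, OH–iPr gauche, iPr–NH2 gauche, iPr–CH2Cl gauche; 0.7 + 0.9 + 1.3 + 1.3 = 4.2 kcal/mol.
B (staggered): OH–NH2 gauche, OH–iPr gauche, iPr–CH2Cl gauche, iPr–iPr gauche; 0.6 + 0.9 + 1.3 + 1.8 = 4.6 kcal/mol.
A has the lowest total (4.2 kcal/mol).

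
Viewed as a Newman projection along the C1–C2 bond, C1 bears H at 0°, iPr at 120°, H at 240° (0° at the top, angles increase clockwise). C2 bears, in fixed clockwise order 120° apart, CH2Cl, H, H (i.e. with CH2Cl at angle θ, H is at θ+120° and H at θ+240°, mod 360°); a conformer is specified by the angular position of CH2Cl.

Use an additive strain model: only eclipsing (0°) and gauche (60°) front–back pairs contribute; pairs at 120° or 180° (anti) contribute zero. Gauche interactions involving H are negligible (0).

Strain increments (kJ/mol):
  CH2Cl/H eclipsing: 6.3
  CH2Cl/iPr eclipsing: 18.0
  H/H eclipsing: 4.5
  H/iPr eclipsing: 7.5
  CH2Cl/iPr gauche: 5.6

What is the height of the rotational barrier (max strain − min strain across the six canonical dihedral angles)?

CH2Cl at 0° is eclipsed. H at 0° is eclipsed with CH2Cl at 0° (6.3); iPr at 120° is eclipsed with H at 120° (7.5); H at 240° is eclipsed with H at 240° (4.5). Total 18.3 kJ/mol.
CH2Cl at 60° is staggered. iPr at 120° is gauche with CH2Cl at 60° (5.6). Total 5.6 kJ/mol.
CH2Cl at 120° is eclipsed. H at 0° is eclipsed with H at 0° (4.5); iPr at 120° is eclipsed with CH2Cl at 120° (18.0); H at 240° is eclipsed with H at 240° (4.5). Total 27.0 kJ/mol.
CH2Cl at 180° is staggered. iPr at 120° is gauche with CH2Cl at 180° (5.6). Total 5.6 kJ/mol.
CH2Cl at 240° is eclipsed. H at 0° is eclipsed with H at 0° (4.5); iPr at 120° is eclipsed with H at 120° (7.5); H at 240° is eclipsed with CH2Cl at 240° (6.3). Total 18.3 kJ/mol.
CH2Cl at 300° (staggered): no non-H gauche contacts → 0.0 kJ/mol.
Max at 120° (27.0 kJ/mol), min at 300° (0.0 kJ/mol); barrier = 27.0 kJ/mol.

27.0 kJ/mol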